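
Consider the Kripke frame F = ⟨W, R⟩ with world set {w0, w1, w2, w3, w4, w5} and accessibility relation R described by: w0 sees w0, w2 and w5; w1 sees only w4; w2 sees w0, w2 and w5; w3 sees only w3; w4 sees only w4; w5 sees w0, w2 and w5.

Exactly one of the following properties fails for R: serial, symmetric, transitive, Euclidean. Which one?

Serial: yes — every world has a successor (e.g. w0 R w0).
Symmetric: no — w1 R w4 but not w4 R w1.
Transitive: yes — every two-step R-path is closed by a direct edge.
Euclidean: yes — any two successors of a common world are R-related.
Only symmetric fails.

symmetric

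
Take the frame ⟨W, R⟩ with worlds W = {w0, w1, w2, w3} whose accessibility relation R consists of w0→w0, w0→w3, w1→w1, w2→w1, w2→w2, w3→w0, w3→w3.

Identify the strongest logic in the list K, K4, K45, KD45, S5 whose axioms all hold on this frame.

K4

Transitive (axiom 4): yes — every two-step R-path is closed by a direct edge.
Euclidean (axiom 5): no — w2 R w1 and w2 R w2, but not w1 R w2.
Serial (axiom D): yes — every world has a successor (e.g. w0 R w0).
Reflexive (axiom T): yes — every world is R-related to itself.
So F validates K, K4; K45 would additionally require R to be Euclidean. The strongest is K4.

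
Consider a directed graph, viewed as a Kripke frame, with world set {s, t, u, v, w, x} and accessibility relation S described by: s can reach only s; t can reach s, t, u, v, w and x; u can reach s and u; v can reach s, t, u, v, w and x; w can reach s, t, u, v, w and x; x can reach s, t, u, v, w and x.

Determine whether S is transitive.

Transitive: yes — every two-step S-path is closed by a direct edge.

Yes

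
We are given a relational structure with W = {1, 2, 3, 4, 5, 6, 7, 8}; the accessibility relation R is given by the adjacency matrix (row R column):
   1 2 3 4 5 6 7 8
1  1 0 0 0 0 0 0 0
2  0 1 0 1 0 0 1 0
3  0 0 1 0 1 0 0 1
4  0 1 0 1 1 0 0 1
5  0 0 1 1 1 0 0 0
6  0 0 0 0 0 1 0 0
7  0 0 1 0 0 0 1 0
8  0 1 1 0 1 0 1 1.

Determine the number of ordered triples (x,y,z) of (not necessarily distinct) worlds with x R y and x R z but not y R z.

23

Enumerating: (2,4,7), (2,7,2), (2,7,4), (3,5,8), (4,2,5), (4,2,8), (4,5,2), (4,5,8), (4,8,4), (5,3,4), (5,4,3), (7,3,7), … and 11 more.
Total: 23.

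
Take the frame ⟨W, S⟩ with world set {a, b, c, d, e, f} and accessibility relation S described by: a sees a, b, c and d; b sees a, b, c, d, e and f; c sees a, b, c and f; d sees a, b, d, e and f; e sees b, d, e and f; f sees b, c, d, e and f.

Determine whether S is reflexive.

Reflexive: yes — every world is S-related to itself.

Yes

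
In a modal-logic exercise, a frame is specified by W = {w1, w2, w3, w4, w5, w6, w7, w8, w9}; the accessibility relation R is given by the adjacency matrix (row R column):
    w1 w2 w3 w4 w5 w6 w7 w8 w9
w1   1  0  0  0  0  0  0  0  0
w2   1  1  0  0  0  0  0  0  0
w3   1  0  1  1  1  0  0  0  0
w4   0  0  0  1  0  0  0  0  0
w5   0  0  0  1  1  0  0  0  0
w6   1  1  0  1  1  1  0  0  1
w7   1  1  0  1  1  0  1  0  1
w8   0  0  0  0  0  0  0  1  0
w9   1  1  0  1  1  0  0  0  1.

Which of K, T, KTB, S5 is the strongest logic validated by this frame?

T

Reflexive (axiom T): yes — every world is R-related to itself.
Symmetric (axiom B): no — w2 R w1 but not w1 R w2.
Euclidean (axiom 5): no — w3 R w1 and w3 R w4, but not w1 R w4.
So F validates K, T; KTB would additionally require R to be symmetric. The strongest is T.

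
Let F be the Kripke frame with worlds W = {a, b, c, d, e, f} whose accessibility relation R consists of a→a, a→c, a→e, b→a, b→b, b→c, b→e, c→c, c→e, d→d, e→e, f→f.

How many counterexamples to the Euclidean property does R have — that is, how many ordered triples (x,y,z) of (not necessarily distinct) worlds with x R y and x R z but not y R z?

Enumerating: (a,c,a), (a,e,a), (a,e,c), (b,a,b), (b,c,a), (b,c,b), (b,e,a), (b,e,b), (b,e,c), (c,e,c).

10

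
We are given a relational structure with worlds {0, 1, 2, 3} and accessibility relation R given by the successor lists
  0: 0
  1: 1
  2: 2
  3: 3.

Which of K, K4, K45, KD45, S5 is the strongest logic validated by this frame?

Transitive (axiom 4): yes — every two-step R-path is closed by a direct edge.
Euclidean (axiom 5): yes — any two successors of a common world are R-related.
Serial (axiom D): yes — every world has a successor (e.g. 0 R 0).
Reflexive (axiom T): yes — every world is R-related to itself.
So F validates K, K4, K45, KD45, S5. The strongest is S5.

S5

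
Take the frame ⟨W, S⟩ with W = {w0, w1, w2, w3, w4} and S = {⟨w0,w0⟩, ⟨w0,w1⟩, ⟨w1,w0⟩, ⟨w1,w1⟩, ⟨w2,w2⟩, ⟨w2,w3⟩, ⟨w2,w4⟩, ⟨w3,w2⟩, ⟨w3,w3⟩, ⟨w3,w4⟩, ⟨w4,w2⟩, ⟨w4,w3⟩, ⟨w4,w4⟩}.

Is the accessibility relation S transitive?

Transitive: yes — every two-step S-path is closed by a direct edge.

Yes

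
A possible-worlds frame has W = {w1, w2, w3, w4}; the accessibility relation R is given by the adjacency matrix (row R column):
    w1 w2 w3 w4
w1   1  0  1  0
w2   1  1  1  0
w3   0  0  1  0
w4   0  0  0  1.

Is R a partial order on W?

Yes

Reflexive: yes — every world is R-related to itself.
Transitive: yes — every two-step R-path is closed by a direct edge.
Antisymmetric: yes — no distinct pair is related both ways.
So R is a partial order.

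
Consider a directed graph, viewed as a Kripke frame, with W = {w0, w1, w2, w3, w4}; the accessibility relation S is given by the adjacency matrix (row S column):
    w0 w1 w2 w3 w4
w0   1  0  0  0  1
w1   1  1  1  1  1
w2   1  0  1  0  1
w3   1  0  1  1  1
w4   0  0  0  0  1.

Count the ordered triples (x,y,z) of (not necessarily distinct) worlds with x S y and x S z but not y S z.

20

Enumerating: (w0,w4,w0), (w1,w0,w1), (w1,w0,w2), (w1,w0,w3), (w1,w2,w1), (w1,w2,w3), (w1,w3,w1), (w1,w4,w0), (w1,w4,w1), (w1,w4,w2), (w1,w4,w3), (w2,w0,w2), … and 8 more.
Total: 20.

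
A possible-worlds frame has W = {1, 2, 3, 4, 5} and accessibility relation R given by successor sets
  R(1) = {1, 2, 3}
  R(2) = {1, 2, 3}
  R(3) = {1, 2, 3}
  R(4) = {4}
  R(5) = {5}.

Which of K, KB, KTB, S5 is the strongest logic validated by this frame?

Symmetric (axiom B): yes — every pair in R has its reverse in R.
Reflexive (axiom T): yes — every world is R-related to itself.
Euclidean (axiom 5): yes — any two successors of a common world are R-related.
So F validates K, KB, KTB, S5. The strongest is S5.

S5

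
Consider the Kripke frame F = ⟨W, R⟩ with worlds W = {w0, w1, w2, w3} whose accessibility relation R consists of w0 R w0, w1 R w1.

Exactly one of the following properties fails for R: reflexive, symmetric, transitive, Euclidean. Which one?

Reflexive: no — w2 is not related to itself.
Symmetric: yes — every pair in R has its reverse in R.
Transitive: yes — every two-step R-path is closed by a direct edge.
Euclidean: yes — any two successors of a common world are R-related.
Only reflexive fails.

reflexive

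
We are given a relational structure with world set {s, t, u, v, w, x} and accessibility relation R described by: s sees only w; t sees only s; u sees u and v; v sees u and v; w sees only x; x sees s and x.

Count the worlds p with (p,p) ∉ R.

Enumerating: s, t, w.

3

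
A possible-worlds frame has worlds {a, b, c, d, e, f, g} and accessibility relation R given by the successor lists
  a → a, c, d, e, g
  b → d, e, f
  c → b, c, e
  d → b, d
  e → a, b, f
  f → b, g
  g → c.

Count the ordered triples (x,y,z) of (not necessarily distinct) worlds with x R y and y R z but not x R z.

28

Enumerating: (a,c,b), (a,d,b), (a,e,b), (a,e,f), (b,d,b), (b,e,a), (b,e,b), (b,f,b), (b,f,g), (c,b,d), (c,b,f), (c,e,a), … and 16 more.
Total: 28.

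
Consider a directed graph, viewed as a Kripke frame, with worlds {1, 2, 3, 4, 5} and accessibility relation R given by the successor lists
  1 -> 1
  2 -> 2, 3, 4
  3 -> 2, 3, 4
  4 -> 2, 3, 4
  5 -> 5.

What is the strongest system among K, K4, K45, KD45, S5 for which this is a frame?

Transitive (axiom 4): yes — every two-step R-path is closed by a direct edge.
Euclidean (axiom 5): yes — any two successors of a common world are R-related.
Serial (axiom D): yes — every world has a successor (e.g. 1 R 1).
Reflexive (axiom T): yes — every world is R-related to itself.
So F validates K, K4, K45, KD45, S5. The strongest is S5.

S5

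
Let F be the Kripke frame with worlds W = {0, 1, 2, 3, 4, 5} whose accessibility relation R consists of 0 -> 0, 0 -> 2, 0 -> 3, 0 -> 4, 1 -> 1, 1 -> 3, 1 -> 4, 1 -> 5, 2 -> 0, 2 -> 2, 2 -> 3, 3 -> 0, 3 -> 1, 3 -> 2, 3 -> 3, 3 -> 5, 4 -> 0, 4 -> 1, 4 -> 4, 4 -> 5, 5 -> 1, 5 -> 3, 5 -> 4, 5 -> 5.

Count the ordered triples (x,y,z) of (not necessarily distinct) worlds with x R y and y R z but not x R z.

Enumerating: (0,3,1), (0,3,5), (0,4,1), (0,4,5), (1,3,0), (1,3,2), (1,4,0), (2,0,4), (2,3,1), (2,3,5), (3,0,4), (3,1,4), … and 8 more.
Total: 20.

20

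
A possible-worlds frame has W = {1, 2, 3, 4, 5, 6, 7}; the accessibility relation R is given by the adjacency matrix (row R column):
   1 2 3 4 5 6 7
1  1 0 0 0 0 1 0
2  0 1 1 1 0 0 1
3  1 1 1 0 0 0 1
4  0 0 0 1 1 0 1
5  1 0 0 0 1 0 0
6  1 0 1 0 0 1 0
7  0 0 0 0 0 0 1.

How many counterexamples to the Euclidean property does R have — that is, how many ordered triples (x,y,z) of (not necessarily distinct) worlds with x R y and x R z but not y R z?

Enumerating: (2,3,4), (2,4,2), (2,4,3), (2,7,2), (2,7,3), (2,7,4), (3,1,2), (3,1,3), (3,1,7), (3,2,1), (3,7,1), (3,7,2), … and 8 more.
Total: 20.

20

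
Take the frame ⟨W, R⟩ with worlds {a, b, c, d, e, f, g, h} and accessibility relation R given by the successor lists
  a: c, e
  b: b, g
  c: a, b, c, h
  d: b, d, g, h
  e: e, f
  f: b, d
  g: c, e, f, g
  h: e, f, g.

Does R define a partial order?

Reflexive: no — a is not related to itself.
Transitive: no — a R c and c R b, but not a R b.
Antisymmetric: no — a R c and c R a with a ≠ c.
So R is not a partial order.

No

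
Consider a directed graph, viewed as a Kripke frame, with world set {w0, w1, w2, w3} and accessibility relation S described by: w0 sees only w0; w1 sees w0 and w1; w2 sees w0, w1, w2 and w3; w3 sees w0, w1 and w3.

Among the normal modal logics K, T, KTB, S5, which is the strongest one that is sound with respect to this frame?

Reflexive (axiom T): yes — every world is S-related to itself.
Symmetric (axiom B): no — w1 S w0 but not w0 S w1.
Euclidean (axiom 5): no — w2 S w0 and w2 S w1, but not w0 S w1.
So F validates K, T; KTB would additionally require S to be symmetric. The strongest is T.

T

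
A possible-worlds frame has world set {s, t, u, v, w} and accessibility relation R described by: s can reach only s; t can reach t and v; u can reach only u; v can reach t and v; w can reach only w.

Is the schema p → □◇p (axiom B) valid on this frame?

By correspondence theory, B is valid on a frame iff R is symmetric.
Symmetric: yes — every pair in R has its reverse in R.

Yes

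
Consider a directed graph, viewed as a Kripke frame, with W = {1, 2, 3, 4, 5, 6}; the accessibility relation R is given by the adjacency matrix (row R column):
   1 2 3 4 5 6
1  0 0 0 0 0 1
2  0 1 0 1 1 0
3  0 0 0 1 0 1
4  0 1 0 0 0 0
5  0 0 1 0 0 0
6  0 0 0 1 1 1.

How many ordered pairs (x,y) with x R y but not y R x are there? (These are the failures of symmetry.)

Enumerating: (1,6), (2,5), (3,4), (3,6), (5,3), (6,4), (6,5).

7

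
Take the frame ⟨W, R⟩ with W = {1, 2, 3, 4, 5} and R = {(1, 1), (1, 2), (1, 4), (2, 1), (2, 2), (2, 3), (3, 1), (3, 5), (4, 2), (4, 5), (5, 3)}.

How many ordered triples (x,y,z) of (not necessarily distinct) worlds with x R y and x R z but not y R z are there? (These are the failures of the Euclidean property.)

13

Enumerating: (1,2,4), (1,4,1), (1,4,4), (2,1,3), (2,3,2), (2,3,3), (3,1,5), (3,5,1), (3,5,5), (4,2,5), (4,5,2), (4,5,5), (5,3,3).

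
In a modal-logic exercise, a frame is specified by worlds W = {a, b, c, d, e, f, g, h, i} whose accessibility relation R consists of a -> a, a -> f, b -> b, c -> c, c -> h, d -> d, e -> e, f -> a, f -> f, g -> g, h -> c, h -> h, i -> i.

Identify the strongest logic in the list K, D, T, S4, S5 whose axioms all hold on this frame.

Serial (axiom D): yes — every world has a successor (e.g. a R a).
Reflexive (axiom T): yes — every world is R-related to itself.
Transitive (axiom 4): yes — every two-step R-path is closed by a direct edge.
Euclidean (axiom 5): yes — any two successors of a common world are R-related.
So F validates K, D, T, S4, S5. The strongest is S5.

S5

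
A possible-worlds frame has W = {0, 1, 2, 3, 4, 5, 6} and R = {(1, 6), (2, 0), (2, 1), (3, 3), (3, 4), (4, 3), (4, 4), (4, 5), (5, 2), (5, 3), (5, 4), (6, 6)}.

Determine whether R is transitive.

No

Transitive: no — 2 R 1 and 1 R 6, but not 2 R 6.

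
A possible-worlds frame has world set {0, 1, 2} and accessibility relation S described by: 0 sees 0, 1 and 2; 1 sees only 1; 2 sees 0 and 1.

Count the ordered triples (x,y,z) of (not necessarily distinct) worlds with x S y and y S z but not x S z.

1

Enumerating: (2,0,2).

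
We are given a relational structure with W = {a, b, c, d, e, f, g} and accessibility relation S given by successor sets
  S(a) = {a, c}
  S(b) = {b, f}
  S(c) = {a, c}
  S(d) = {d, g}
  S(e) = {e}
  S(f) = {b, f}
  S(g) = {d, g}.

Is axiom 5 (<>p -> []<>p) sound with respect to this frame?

Yes

Axiom 5 corresponds to the accessibility relation being Euclidean.
Euclidean: yes — any two successors of a common world are S-related.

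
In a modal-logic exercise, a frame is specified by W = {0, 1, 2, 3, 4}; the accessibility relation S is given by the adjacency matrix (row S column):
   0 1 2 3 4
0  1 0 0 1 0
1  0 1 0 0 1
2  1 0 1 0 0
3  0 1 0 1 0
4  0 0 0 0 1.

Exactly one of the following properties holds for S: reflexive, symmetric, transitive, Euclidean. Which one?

reflexive

Reflexive: yes — every world is S-related to itself.
Symmetric: no — 0 S 3 but not 3 S 0.
Transitive: no — 0 S 3 and 3 S 1, but not 0 S 1.
Euclidean: no — 0 S 3 and 0 S 0, but not 3 S 0.
Only reflexive holds.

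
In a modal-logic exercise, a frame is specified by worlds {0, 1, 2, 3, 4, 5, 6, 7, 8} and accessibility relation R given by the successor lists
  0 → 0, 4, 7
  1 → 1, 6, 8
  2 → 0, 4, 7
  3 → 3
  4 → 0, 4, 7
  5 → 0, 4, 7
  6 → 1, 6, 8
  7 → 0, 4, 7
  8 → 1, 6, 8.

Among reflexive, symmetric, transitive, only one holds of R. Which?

transitive

Reflexive: no — 2 is not related to itself.
Symmetric: no — 2 R 0 but not 0 R 2.
Transitive: yes — every two-step R-path is closed by a direct edge.
Only transitive holds.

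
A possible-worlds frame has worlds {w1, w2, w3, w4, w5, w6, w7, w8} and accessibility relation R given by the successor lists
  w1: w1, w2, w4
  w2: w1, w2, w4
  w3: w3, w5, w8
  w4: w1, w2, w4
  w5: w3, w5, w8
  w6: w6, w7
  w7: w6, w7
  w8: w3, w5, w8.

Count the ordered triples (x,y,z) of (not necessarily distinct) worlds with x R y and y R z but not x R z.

0

R is transitive; there are no such tuples.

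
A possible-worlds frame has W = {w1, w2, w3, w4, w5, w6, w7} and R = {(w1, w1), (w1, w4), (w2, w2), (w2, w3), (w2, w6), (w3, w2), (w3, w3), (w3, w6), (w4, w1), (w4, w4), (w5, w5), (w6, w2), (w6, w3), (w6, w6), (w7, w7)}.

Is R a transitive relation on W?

Yes

Transitive: yes — every two-step R-path is closed by a direct edge.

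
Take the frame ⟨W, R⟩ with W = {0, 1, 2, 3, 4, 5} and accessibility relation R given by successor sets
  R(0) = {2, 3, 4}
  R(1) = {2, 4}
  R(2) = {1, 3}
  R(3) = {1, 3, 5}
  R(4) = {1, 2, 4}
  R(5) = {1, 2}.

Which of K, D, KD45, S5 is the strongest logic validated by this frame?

D

Serial (axiom D): yes — every world has a successor (e.g. 0 R 2).
Euclidean (axiom 5): no — 0 R 2 and 0 R 4, but not 2 R 4.
Transitive (axiom 4): no — 0 R 2 and 2 R 1, but not 0 R 1.
Reflexive (axiom T): no — 0 is not related to itself.
So F validates K, D; KD45 would additionally require R to be Euclidean and transitive. The strongest is D.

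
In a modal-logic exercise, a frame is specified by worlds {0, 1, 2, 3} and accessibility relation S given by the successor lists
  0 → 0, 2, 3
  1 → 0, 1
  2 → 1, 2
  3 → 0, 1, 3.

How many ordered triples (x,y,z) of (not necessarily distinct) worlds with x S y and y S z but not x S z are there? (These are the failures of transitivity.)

Enumerating: (0,2,1), (0,3,1), (1,0,2), (1,0,3), (2,1,0), (3,0,2).

6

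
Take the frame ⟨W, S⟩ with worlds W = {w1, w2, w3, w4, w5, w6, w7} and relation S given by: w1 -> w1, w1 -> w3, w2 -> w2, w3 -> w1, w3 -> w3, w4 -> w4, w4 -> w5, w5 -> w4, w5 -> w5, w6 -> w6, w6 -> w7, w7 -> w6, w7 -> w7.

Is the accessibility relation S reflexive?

Yes

Reflexive: yes — every world is S-related to itself.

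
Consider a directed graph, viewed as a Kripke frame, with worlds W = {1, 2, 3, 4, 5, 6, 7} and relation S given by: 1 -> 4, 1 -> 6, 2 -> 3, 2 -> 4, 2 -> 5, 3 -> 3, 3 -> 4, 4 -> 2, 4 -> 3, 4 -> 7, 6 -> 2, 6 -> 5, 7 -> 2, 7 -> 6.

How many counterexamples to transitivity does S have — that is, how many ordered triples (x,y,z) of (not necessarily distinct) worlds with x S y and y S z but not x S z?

19

Enumerating: (1,4,2), (1,4,3), (1,4,7), (1,6,2), (1,6,5), (2,4,2), (2,4,7), (3,4,2), (3,4,7), (4,2,4), (4,2,5), (4,3,4), … and 7 more.
Total: 19.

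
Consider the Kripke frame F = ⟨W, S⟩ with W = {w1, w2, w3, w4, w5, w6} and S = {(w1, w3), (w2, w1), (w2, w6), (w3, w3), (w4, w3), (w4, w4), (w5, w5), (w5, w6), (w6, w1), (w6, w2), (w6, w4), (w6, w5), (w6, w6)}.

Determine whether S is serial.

Yes

Serial: yes — every world has a successor (e.g. w1 S w3).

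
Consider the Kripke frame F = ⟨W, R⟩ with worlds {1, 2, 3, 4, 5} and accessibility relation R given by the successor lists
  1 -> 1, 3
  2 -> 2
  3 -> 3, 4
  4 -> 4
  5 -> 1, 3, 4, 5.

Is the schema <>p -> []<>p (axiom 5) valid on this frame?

Axiom 5 corresponds to the accessibility relation being Euclidean.
Euclidean: no — 5 R 1 and 5 R 4, but not 1 R 4.

No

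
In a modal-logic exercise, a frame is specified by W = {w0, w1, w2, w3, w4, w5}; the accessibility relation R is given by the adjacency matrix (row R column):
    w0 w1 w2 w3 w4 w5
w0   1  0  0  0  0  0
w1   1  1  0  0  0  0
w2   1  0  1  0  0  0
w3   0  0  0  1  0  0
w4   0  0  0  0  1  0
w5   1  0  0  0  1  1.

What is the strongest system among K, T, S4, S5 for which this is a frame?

Reflexive (axiom T): yes — every world is R-related to itself.
Transitive (axiom 4): yes — every two-step R-path is closed by a direct edge.
Euclidean (axiom 5): no — w5 R w0 and w5 R w4, but not w0 R w4.
So F validates K, T, S4; S5 would additionally require R to be Euclidean. The strongest is S4.

S4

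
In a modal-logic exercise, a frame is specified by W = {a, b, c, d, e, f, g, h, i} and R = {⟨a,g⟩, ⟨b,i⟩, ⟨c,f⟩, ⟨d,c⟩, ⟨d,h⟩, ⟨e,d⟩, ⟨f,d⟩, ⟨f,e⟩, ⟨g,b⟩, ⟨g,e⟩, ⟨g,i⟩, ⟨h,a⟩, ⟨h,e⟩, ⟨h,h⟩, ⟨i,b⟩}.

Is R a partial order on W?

No

Reflexive: no — a is not related to itself.
Transitive: no — a R g and g R b, but not a R b.
Antisymmetric: no — b R i and i R b with b ≠ i.
So R is not a partial order.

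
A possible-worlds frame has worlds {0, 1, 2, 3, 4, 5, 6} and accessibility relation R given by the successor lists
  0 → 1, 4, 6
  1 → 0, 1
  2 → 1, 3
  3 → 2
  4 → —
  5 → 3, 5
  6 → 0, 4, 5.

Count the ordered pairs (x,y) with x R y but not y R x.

5

Enumerating: (0,4), (2,1), (5,3), (6,4), (6,5).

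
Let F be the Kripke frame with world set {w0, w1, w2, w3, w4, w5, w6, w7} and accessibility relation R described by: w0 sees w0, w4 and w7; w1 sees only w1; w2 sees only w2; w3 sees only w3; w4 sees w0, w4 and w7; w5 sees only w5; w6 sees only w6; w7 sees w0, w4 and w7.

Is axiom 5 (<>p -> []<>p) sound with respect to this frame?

Yes

The schema 5 characterises exactly the Euclidean frames.
Euclidean: yes — any two successors of a common world are R-related.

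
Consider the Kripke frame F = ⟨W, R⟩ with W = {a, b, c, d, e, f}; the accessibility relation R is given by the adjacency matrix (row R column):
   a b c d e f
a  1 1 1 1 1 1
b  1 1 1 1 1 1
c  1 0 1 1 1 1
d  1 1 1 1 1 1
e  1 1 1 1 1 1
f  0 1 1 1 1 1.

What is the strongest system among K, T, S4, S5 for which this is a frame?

Reflexive (axiom T): yes — every world is R-related to itself.
Transitive (axiom 4): no — c R a and a R b, but not c R b.
Euclidean (axiom 5): no — a R c and a R b, but not c R b.
So F validates K, T; S4 would additionally require R to be transitive. The strongest is T.

T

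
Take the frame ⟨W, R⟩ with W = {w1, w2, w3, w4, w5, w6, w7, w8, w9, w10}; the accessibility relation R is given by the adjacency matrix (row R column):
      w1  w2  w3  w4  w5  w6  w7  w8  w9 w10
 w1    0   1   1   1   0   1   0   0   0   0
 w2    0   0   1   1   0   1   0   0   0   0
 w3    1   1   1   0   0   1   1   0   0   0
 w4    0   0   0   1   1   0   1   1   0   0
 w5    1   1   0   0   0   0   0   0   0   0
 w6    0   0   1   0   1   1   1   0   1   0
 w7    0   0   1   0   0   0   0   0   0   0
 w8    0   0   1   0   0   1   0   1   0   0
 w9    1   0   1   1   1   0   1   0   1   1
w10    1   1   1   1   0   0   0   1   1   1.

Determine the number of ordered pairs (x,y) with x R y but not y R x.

Enumerating: (w1,w2), (w1,w4), (w1,w6), (w10,w1), (w10,w2), (w10,w3), (w10,w4), (w10,w8), (w2,w4), (w2,w6), (w4,w5), (w4,w7), … and 13 more.
Total: 25.

25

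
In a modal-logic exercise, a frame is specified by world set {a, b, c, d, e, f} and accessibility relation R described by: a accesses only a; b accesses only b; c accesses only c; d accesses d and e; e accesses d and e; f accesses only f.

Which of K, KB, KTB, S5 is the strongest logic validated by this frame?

Symmetric (axiom B): yes — every pair in R has its reverse in R.
Reflexive (axiom T): yes — every world is R-related to itself.
Euclidean (axiom 5): yes — any two successors of a common world are R-related.
So F validates K, KB, KTB, S5. The strongest is S5.

S5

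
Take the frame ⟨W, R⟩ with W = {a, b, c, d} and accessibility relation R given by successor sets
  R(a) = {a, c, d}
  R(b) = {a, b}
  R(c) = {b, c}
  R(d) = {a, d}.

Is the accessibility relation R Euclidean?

No

Euclidean: no — a R c and a R d, but not c R d.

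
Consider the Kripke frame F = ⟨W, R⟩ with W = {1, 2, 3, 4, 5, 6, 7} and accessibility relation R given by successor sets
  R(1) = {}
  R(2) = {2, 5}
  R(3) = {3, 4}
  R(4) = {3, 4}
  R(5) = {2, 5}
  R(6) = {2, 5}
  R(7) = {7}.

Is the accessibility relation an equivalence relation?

No

Reflexive: no — 1 is not related to itself.
Symmetric: no — 6 R 2 but not 2 R 6.
Transitive: yes — every two-step R-path is closed by a direct edge.
So R is not an equivalence relation.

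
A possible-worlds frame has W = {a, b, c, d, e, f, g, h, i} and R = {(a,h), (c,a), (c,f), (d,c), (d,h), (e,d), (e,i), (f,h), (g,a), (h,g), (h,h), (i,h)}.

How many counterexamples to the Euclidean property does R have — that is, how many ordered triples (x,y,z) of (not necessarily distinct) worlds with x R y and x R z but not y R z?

Enumerating: (c,a,a), (c,a,f), (c,f,a), (c,f,f), (d,c,c), (d,c,h), (d,h,c), (e,d,d), (e,d,i), (e,i,d), (e,i,i), (g,a,a), (h,g,g), (h,g,h).

14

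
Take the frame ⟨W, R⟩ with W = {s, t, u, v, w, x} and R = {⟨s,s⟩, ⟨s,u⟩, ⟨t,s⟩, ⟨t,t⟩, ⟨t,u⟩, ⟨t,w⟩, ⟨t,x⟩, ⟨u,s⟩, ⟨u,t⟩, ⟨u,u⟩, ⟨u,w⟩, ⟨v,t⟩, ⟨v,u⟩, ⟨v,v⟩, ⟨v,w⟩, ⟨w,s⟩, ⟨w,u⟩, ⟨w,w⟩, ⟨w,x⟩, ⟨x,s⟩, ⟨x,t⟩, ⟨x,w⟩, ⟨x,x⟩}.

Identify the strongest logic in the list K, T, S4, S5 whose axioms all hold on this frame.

Reflexive (axiom T): yes — every world is R-related to itself.
Transitive (axiom 4): no — s R u and u R t, but not s R t.
Euclidean (axiom 5): no — t R s and t R w, but not s R w.
So F validates K, T; S4 would additionally require R to be transitive. The strongest is T.

T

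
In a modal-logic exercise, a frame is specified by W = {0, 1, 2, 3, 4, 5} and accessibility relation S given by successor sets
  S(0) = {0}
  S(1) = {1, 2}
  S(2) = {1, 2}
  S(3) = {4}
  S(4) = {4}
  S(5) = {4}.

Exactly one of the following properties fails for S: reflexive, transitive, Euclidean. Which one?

Reflexive: no — 3 is not related to itself.
Transitive: yes — every two-step S-path is closed by a direct edge.
Euclidean: yes — any two successors of a common world are S-related.
Only reflexive fails.

reflexive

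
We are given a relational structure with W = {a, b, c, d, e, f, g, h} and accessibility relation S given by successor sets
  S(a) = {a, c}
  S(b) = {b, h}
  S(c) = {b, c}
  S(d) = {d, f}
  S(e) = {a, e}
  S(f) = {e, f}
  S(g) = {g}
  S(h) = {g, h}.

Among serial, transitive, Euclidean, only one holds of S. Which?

serial

Serial: yes — every world has a successor (e.g. a S a).
Transitive: no — a S c and c S b, but not a S b.
Euclidean: no — a S c and a S a, but not c S a.
Only serial holds.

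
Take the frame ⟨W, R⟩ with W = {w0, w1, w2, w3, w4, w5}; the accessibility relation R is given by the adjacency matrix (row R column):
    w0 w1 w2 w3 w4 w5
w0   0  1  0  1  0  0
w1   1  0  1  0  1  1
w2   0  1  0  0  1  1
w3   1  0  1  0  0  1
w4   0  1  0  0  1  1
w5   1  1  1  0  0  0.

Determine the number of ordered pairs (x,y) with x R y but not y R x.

5

Enumerating: (w2,w4), (w3,w2), (w3,w5), (w4,w5), (w5,w0).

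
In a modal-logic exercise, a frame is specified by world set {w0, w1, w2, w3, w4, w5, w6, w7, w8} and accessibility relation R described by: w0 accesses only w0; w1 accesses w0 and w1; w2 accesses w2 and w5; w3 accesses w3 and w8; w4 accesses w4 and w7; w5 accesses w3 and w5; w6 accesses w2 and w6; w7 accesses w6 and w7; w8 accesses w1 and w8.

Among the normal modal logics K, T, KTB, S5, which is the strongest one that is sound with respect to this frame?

T

Reflexive (axiom T): yes — every world is R-related to itself.
Symmetric (axiom B): no — w1 R w0 but not w0 R w1.
Euclidean (axiom 5): no — w1 R w0 and w1 R w1, but not w0 R w1.
So F validates K, T; KTB would additionally require R to be symmetric. The strongest is T.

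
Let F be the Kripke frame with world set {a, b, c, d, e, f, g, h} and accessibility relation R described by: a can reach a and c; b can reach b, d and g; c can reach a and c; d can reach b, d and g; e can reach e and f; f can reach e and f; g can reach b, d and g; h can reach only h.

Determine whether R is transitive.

Yes

Transitive: yes — every two-step R-path is closed by a direct edge.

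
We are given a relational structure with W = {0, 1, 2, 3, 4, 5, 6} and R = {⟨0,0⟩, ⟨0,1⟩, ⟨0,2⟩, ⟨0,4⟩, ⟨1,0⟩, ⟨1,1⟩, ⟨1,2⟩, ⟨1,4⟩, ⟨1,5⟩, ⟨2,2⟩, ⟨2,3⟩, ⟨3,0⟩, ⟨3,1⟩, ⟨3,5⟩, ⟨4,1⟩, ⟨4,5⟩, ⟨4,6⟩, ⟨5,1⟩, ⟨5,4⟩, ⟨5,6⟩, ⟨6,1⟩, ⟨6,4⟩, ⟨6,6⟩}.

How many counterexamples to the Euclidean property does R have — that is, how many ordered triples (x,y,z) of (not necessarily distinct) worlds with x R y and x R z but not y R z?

29

Enumerating: (0,2,0), (0,2,1), (0,2,4), (0,4,0), (0,4,2), (0,4,4), (1,0,5), (1,2,0), (1,2,1), (1,2,4), (1,2,5), (1,4,0), … and 17 more.
Total: 29.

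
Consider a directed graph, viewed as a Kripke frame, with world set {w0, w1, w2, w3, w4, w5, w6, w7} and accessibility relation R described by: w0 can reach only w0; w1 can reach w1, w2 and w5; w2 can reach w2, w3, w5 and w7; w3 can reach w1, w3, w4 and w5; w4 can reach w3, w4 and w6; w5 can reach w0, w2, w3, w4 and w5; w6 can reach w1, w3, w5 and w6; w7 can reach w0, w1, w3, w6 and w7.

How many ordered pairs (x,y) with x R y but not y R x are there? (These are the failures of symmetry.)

Enumerating: (w1,w2), (w1,w5), (w2,w3), (w2,w7), (w3,w1), (w4,w6), (w5,w0), (w5,w4), (w6,w1), (w6,w3), (w6,w5), (w7,w0), (w7,w1), (w7,w3), (w7,w6).

15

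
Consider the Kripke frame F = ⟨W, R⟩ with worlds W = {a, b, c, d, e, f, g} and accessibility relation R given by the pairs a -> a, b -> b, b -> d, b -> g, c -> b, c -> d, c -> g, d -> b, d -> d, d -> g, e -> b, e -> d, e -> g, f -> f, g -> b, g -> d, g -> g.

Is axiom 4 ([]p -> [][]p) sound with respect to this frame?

Yes

By correspondence theory, 4 is valid on a frame iff R is transitive.
Transitive: yes — every two-step R-path is closed by a direct edge.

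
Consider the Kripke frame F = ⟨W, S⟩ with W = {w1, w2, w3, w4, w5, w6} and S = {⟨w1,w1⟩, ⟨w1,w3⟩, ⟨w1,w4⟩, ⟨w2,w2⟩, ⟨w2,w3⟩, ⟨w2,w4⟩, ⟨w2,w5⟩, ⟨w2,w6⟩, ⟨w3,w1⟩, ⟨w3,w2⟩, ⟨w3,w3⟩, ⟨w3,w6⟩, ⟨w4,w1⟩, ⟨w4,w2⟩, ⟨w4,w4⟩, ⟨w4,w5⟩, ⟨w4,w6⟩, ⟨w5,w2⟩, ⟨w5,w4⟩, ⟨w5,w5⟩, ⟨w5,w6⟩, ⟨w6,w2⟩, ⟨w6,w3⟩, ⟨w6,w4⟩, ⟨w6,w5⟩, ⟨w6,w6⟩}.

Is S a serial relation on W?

Serial: yes — every world has a successor (e.g. w1 S w1).

Yes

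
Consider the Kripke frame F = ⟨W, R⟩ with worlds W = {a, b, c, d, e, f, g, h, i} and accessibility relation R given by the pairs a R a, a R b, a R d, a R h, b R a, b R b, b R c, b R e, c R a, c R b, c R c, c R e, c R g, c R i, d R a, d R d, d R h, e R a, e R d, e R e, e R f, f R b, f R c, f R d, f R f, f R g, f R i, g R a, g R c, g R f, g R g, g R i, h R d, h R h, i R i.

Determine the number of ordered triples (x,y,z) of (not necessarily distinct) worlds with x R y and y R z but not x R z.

36

Enumerating: (a,b,c), (a,b,e), (b,a,d), (b,a,h), (b,c,g), (b,c,i), (b,e,d), (b,e,f), (c,a,d), (c,a,h), (c,e,d), (c,e,f), … and 24 more.
Total: 36.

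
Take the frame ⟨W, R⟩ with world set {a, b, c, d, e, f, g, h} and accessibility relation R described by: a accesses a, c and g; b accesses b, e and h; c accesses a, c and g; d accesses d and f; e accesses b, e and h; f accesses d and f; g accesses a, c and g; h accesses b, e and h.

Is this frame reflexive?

Reflexive: yes — every world is R-related to itself.

Yes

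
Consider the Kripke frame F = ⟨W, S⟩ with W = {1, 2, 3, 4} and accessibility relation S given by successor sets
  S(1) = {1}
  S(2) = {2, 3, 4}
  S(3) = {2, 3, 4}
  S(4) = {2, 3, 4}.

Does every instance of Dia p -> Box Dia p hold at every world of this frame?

Yes

Axiom 5 corresponds to the accessibility relation being Euclidean.
Euclidean: yes — any two successors of a common world are S-related.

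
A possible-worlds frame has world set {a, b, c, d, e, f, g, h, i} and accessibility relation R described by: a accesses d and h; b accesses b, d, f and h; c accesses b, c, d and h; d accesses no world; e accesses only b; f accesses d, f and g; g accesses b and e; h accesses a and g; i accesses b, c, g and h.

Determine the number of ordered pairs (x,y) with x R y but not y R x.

17

Enumerating: (a,d), (b,d), (b,f), (b,h), (c,b), (c,d), (c,h), (e,b), (f,d), (f,g), (g,b), (g,e), (h,g), (i,b), (i,c), (i,g), (i,h).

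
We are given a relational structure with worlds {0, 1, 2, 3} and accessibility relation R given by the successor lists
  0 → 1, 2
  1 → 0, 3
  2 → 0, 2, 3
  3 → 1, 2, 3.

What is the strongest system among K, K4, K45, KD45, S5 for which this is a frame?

Transitive (axiom 4): no — 0 R 1 and 1 R 3, but not 0 R 3.
Euclidean (axiom 5): no — 0 R 1 and 0 R 2, but not 1 R 2.
Serial (axiom D): yes — every world has a successor (e.g. 0 R 1).
Reflexive (axiom T): no — 0 is not related to itself.
So F validates K; K4 would additionally require R to be transitive. The strongest is K.

K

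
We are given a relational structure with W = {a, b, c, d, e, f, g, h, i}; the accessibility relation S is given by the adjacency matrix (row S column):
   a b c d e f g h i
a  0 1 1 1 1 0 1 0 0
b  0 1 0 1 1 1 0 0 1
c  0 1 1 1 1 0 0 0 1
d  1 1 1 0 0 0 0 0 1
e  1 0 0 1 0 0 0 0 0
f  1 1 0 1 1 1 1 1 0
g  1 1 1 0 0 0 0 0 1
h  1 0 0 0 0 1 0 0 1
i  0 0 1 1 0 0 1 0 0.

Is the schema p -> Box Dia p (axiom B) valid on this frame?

No

The schema B characterises exactly the symmetric frames.
Symmetric: no — a S b but not b S a.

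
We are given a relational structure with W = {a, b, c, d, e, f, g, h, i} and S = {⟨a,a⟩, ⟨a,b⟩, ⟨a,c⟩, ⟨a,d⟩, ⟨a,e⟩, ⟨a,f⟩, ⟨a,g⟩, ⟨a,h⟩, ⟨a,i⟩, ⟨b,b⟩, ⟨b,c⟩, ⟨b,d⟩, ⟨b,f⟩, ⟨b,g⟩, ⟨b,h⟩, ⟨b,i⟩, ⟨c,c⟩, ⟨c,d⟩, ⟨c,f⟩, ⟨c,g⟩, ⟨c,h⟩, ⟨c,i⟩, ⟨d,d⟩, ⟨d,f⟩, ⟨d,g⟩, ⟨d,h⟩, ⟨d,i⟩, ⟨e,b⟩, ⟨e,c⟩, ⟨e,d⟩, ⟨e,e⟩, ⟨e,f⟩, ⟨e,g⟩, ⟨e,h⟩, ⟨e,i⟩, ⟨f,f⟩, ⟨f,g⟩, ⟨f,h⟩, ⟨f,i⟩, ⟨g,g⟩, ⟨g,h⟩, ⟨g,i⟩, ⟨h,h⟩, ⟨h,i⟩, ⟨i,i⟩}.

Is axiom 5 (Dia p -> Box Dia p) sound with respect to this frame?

No

Axiom 5 corresponds to the accessibility relation being Euclidean.
Euclidean: no — a S b and a S e, but not b S e.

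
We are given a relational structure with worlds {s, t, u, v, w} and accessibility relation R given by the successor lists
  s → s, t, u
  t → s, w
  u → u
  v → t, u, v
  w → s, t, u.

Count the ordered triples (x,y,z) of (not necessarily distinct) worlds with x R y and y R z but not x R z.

Enumerating: (s,t,w), (t,s,t), (t,s,u), (t,w,t), (t,w,u), (v,t,s), (v,t,w), (w,t,w).

8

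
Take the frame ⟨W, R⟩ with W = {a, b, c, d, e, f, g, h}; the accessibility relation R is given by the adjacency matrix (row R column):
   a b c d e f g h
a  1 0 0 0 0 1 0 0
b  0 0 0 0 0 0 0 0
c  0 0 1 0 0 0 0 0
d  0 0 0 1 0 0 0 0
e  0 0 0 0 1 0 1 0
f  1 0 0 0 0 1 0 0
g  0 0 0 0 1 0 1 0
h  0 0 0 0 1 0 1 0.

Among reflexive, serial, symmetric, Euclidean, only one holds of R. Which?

Reflexive: no — b is not related to itself.
Serial: no — b has no R-successor.
Symmetric: no — h R e but not e R h.
Euclidean: yes — any two successors of a common world are R-related.
Only Euclidean holds.

Euclidean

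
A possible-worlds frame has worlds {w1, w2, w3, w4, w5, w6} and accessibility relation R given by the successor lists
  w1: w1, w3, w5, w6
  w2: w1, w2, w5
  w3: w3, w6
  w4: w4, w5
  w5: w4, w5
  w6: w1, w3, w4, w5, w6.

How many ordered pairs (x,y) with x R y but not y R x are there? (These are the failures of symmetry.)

Enumerating: (w1,w3), (w1,w5), (w2,w1), (w2,w5), (w6,w4), (w6,w5).

6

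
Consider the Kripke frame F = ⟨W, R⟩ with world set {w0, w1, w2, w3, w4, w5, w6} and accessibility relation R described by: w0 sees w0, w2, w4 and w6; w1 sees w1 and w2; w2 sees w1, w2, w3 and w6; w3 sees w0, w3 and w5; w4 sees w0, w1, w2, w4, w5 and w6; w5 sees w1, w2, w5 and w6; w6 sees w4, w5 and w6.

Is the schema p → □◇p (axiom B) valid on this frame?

No

By correspondence theory, B is valid on a frame iff R is symmetric.
Symmetric: no — w0 R w2 but not w2 R w0.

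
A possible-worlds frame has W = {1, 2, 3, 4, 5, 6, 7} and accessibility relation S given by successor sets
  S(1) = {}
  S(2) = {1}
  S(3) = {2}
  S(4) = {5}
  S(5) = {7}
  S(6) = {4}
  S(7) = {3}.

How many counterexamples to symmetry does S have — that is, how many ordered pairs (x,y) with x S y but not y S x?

Enumerating: (2,1), (3,2), (4,5), (5,7), (6,4), (7,3).

6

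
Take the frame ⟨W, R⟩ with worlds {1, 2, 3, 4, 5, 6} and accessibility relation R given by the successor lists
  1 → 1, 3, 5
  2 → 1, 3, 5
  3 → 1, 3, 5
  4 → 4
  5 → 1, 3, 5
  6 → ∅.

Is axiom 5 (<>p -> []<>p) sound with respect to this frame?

Yes

The schema 5 characterises exactly the Euclidean frames.
Euclidean: yes — any two successors of a common world are R-related.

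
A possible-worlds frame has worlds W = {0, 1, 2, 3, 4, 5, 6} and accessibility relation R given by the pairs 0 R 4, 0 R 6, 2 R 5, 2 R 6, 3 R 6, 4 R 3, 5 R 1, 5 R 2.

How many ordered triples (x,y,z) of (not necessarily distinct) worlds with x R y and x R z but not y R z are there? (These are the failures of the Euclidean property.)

14

Enumerating: (0,4,4), (0,4,6), (0,6,4), (0,6,6), (2,5,5), (2,5,6), (2,6,5), (2,6,6), (3,6,6), (4,3,3), (5,1,1), (5,1,2), (5,2,1), (5,2,2).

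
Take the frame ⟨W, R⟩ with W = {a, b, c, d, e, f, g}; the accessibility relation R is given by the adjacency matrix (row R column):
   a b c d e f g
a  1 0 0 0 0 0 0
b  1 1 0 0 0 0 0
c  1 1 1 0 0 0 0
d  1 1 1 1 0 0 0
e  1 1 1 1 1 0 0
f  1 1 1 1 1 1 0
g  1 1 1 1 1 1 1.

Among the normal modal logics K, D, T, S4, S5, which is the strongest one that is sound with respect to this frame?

S4

Serial (axiom D): yes — every world has a successor (e.g. a R a).
Reflexive (axiom T): yes — every world is R-related to itself.
Transitive (axiom 4): yes — every two-step R-path is closed by a direct edge.
Euclidean (axiom 5): no — c R a and c R b, but not a R b.
So F validates K, D, T, S4; S5 would additionally require R to be Euclidean. The strongest is S4.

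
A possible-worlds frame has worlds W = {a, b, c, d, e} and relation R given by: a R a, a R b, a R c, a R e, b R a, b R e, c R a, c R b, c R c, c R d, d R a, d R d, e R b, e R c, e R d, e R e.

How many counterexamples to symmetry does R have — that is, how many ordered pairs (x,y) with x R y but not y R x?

6

Enumerating: (a,e), (c,b), (c,d), (d,a), (e,c), (e,d).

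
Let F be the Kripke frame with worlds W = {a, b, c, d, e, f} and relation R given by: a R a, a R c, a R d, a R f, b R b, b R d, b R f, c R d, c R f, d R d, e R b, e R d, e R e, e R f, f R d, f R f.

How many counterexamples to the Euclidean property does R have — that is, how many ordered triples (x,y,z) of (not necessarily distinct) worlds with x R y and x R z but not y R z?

18

Enumerating: (a,c,a), (a,c,c), (a,d,a), (a,d,c), (a,d,f), (a,f,a), (a,f,c), (b,d,b), (b,d,f), (b,f,b), (c,d,f), (e,b,e), (e,d,b), (e,d,e), (e,d,f), (e,f,b), (e,f,e), (f,d,f).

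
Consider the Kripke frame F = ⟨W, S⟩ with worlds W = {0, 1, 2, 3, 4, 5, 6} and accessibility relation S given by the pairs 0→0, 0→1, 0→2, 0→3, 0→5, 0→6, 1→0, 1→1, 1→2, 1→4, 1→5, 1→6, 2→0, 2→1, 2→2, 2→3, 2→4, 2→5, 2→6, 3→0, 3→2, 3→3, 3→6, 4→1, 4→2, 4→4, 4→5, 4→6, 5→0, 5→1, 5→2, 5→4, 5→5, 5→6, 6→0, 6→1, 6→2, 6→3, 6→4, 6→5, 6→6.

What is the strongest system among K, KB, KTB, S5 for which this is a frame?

Symmetric (axiom B): yes — every pair in S has its reverse in S.
Reflexive (axiom T): yes — every world is S-related to itself.
Euclidean (axiom 5): no — 0 S 1 and 0 S 3, but not 1 S 3.
So F validates K, KB, KTB; S5 would additionally require S to be Euclidean. The strongest is KTB.

KTB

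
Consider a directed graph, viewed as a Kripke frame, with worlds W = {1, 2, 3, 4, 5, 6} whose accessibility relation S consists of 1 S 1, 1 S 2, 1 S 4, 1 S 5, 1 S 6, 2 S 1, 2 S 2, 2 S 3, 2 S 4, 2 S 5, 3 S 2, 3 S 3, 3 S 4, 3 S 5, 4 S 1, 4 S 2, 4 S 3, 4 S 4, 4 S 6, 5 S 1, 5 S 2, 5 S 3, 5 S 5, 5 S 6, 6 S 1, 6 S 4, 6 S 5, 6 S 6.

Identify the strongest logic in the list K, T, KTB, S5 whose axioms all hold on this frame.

Reflexive (axiom T): yes — every world is S-related to itself.
Symmetric (axiom B): yes — every pair in S has its reverse in S.
Euclidean (axiom 5): no — 1 S 2 and 1 S 6, but not 2 S 6.
So F validates K, T, KTB; S5 would additionally require S to be Euclidean. The strongest is KTB.

KTB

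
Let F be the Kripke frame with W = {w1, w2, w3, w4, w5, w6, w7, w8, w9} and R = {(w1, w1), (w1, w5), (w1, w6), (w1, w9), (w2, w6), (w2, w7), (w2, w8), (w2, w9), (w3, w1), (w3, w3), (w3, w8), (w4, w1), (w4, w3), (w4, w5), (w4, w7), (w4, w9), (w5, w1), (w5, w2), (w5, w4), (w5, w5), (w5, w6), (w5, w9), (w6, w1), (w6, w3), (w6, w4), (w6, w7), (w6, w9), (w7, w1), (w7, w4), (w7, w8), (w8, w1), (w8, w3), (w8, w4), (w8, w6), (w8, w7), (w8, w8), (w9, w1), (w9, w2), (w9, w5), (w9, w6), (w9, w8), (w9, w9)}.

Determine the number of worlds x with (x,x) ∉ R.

Enumerating: w2, w4, w6, w7.

4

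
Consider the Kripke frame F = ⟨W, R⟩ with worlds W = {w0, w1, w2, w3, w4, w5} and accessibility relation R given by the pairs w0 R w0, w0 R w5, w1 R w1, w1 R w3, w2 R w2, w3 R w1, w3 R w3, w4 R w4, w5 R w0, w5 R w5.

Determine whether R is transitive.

Yes

Transitive: yes — every two-step R-path is closed by a direct edge.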